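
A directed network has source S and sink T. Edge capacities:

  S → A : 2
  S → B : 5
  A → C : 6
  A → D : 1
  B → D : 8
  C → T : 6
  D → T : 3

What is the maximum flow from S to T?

5

Augment S→A→C→T: bottleneck 2, flow now 2.
Augment S→B→D→T: bottleneck 3, flow now 5.
No augmenting path remains; maximum flow = 5.
In the residual graph, reachable from S: {S, B, D}.
Min-cut edges: S→A (2), D→T (3); capacity 2 + 3 = 5.
This cut is saturated, so no flow can exceed 5.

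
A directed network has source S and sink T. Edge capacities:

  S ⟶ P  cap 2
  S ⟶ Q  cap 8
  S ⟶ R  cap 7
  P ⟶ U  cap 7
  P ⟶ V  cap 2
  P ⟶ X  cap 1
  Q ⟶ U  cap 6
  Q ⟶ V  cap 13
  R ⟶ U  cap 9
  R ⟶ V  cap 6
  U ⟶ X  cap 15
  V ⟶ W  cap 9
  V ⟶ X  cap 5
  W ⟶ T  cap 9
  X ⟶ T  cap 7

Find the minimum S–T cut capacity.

Augment S→P→X→T: bottleneck 1, flow now 1.
Augment S→P→U→X→T: bottleneck 1, flow now 2.
Augment S→Q→U→X→T: bottleneck 5, flow now 7.
Augment S→Q→V→W→T: bottleneck 3, flow now 10.
Augment S→R→V→W→T: bottleneck 6, flow now 16.
No augmenting path remains; maximum flow = 16.
By max-flow min-cut, the minimum cut capacity equals the max flow.
In the residual graph, reachable from S: {S, P, Q, R, U, V, X}.
Min-cut edges: V→W (9), X→T (7); capacity 9 + 7 = 16.

16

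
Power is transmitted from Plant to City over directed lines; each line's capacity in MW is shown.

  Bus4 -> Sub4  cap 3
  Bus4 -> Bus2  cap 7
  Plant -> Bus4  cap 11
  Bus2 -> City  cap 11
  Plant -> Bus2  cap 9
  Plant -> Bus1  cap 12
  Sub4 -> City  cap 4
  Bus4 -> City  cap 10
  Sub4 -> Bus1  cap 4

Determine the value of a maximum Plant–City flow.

20

Augment Plant→Bus4→City: bottleneck 10, flow now 10.
Augment Plant→Bus2→City: bottleneck 9, flow now 19.
Augment Plant→Bus4→Sub4→City: bottleneck 1, flow now 20.
No augmenting path remains; maximum flow = 20.
In the residual graph, reachable from Plant: {Plant, Bus1}.
Min-cut edges: Plant→Bus4 (11), Plant→Bus2 (9); capacity 11 + 9 = 20.
This cut is saturated, so no flow can exceed 20.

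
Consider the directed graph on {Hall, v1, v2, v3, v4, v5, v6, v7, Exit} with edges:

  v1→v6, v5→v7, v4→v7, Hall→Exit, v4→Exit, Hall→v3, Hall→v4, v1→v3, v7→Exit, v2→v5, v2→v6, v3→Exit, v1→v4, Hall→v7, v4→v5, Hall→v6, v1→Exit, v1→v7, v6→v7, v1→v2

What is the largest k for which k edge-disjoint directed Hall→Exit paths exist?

4

Assign every edge capacity 1; by Menger, the answer equals the max flow.
Path Hall→Exit (+1); total 1.
Path Hall→v3→Exit (+1); total 2.
Path Hall→v4→Exit (+1); total 3.
Path Hall→v7→Exit (+1); total 4.
No residual Hall→Exit path; max flow = 4.
Certifying cut of size 4: {Hall→Exit, Hall→v3, Hall→v4, v7→Exit}.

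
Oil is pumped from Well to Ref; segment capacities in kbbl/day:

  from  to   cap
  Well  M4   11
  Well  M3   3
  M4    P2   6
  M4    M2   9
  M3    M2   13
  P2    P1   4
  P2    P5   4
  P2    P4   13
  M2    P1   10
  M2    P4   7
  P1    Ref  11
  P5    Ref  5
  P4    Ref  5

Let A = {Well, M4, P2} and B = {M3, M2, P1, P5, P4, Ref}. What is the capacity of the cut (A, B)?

33

Edges leaving {Well, M4, P2}: Well→M3 (3), M4→M2 (9), P2→P1 (4), P2→P5 (4), P2→P4 (13).
Cut capacity = 3 + 9 + 4 + 4 + 13 = 33.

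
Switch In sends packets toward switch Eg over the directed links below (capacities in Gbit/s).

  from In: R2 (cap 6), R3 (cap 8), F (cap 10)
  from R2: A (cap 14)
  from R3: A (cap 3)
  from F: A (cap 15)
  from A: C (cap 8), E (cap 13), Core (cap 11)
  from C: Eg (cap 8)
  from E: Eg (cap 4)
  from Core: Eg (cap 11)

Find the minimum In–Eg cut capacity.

19

Augment In→R2→A→C→Eg: bottleneck 6, flow now 6.
Augment In→R3→A→C→Eg: bottleneck 2, flow now 8.
Augment In→R3→A→E→Eg: bottleneck 1, flow now 9.
Augment In→F→A→E→Eg: bottleneck 3, flow now 12.
Augment In→F→A→Core→Eg: bottleneck 7, flow now 19.
No augmenting path remains; maximum flow = 19.
By max-flow min-cut, the minimum cut capacity equals the max flow.
In the residual graph, reachable from In: {In, R3}.
Min-cut edges: In→R2 (6), In→F (10), R3→A (3); capacity 6 + 10 + 3 = 19.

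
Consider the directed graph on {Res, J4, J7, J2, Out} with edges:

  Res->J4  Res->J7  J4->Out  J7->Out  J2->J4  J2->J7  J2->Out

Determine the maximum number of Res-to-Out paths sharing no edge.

2

Assign every edge capacity 1; by Menger, the answer equals the max flow.
Path Res→J4→Out (+1); total 1.
Path Res→J7→Out (+1); total 2.
No residual Res→Out path; max flow = 2.
Certifying cut of size 2: {Res→J4, Res→J7}.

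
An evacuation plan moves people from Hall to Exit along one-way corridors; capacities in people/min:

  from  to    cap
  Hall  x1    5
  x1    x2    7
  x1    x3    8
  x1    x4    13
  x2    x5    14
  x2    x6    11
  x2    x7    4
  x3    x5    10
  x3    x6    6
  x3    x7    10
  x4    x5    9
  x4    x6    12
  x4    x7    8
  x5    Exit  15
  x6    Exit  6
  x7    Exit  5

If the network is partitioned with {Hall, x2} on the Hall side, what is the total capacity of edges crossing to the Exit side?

34

Edges leaving {Hall, x2}: Hall→x1 (5), x2→x5 (14), x2→x6 (11), x2→x7 (4).
Cut capacity = 5 + 14 + 11 + 4 = 34.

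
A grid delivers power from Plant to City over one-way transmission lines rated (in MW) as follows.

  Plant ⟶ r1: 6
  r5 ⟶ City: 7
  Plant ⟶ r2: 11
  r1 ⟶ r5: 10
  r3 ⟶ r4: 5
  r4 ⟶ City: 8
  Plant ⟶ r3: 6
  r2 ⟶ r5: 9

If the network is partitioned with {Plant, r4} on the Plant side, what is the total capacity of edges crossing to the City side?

Edges leaving {Plant, r4}: Plant→r1 (6), Plant→r2 (11), Plant→r3 (6), r4→City (8).
Cut capacity = 6 + 11 + 6 + 8 = 31.

31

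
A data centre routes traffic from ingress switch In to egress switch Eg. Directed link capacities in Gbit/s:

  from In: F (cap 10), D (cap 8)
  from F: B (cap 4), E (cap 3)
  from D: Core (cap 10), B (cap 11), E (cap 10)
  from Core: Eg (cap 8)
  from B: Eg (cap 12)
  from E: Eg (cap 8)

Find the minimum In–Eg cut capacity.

Augment In→F→B→Eg: bottleneck 4, flow now 4.
Augment In→F→E→Eg: bottleneck 3, flow now 7.
Augment In→D→Core→Eg: bottleneck 8, flow now 15.
No augmenting path remains; maximum flow = 15.
By max-flow min-cut, the minimum cut capacity equals the max flow.
In the residual graph, reachable from In: {In, F}.
Min-cut edges: In→D (8), F→B (4), F→E (3); capacity 8 + 4 + 3 = 15.

15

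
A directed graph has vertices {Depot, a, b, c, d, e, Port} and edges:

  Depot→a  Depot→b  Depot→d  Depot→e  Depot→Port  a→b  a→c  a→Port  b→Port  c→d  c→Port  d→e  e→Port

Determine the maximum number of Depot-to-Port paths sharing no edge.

4

Assign every edge capacity 1; by Menger, the answer equals the max flow.
Path Depot→Port (+1); total 1.
Path Depot→a→Port (+1); total 2.
Path Depot→b→Port (+1); total 3.
Path Depot→e→Port (+1); total 4.
No residual Depot→Port path; max flow = 4.
Certifying cut of size 4: {Depot→Port, Depot→a, Depot→b, e→Port}.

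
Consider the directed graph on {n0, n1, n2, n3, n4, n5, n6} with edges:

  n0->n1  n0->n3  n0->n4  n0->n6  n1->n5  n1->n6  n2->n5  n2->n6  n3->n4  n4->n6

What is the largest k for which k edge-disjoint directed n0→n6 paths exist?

Assign every edge capacity 1; by Menger, the answer equals the max flow.
Path n0→n6 (+1); total 1.
Path n0→n1→n6 (+1); total 2.
Path n0→n4→n6 (+1); total 3.
No residual n0→n6 path; max flow = 3.
Certifying cut of size 3: {n0→n1, n0→n6, n4→n6}.

3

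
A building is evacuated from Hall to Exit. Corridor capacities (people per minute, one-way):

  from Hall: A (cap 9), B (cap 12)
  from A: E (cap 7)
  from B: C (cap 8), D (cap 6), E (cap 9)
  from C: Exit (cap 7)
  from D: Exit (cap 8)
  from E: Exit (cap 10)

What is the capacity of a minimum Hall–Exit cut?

19

Augment Hall→A→E→Exit: bottleneck 7, flow now 7.
Augment Hall→B→C→Exit: bottleneck 7, flow now 14.
Augment Hall→B→D→Exit: bottleneck 5, flow now 19.
No augmenting path remains; maximum flow = 19.
By max-flow min-cut, the minimum cut capacity equals the max flow.
In the residual graph, reachable from Hall: {Hall, A}.
Min-cut edges: Hall→B (12), A→E (7); capacity 12 + 7 = 19.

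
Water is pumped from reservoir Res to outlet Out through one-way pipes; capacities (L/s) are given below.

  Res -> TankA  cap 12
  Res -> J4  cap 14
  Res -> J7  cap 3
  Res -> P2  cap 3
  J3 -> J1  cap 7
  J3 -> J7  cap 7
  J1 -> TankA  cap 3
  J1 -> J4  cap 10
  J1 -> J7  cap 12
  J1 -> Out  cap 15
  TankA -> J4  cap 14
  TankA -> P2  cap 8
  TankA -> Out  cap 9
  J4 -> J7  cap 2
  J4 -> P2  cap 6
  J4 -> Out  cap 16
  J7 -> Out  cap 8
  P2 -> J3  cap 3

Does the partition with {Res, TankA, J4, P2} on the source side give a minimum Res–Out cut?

Given cut capacity: 3 + 9 + 2 + 16 + 3 = 33.
Augment Res→TankA→Out: bottleneck 9, flow now 9.
Augment Res→J4→Out: bottleneck 14, flow now 23.
Augment Res→J7→Out: bottleneck 3, flow now 26.
Augment Res→TankA→J4→Out: bottleneck 2, flow now 28.
Augment Res→TankA→J4→J7→Out: bottleneck 1, flow now 29.
Augment Res→P2→J3→J1→Out: bottleneck 3, flow now 32.
No augmenting path remains; maximum flow = 32.
In the residual graph, reachable from Res: {Res}.
Min-cut edges: Res→TankA (12), Res→J4 (14), Res→J7 (3), Res→P2 (3); capacity 12 + 14 + 3 + 3 = 32.
Cut capacity 33 exceeds the max flow 32, so it is not minimum.

No — its capacity is 33, but the minimum cut has capacity 32.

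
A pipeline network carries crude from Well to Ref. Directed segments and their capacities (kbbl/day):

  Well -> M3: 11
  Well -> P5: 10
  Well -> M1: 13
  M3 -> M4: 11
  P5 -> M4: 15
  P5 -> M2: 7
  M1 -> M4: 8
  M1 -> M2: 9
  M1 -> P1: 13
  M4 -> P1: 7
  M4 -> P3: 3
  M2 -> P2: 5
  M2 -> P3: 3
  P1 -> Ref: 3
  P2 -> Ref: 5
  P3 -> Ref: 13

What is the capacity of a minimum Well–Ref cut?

14

Augment Well→M1→P1→Ref: bottleneck 3, flow now 3.
Augment Well→M3→M4→P3→Ref: bottleneck 3, flow now 6.
Augment Well→P5→M2→P2→Ref: bottleneck 5, flow now 11.
Augment Well→P5→M2→P3→Ref: bottleneck 2, flow now 13.
Augment Well→M1→M2→P3→Ref: bottleneck 1, flow now 14.
No augmenting path remains; maximum flow = 14.
By max-flow min-cut, the minimum cut capacity equals the max flow.
In the residual graph, reachable from Well: {Well, M3, P5, M1, M4, M2, P1}.
Min-cut edges: M4→P3 (3), M2→P2 (5), M2→P3 (3), P1→Ref (3); capacity 3 + 5 + 3 + 3 = 14.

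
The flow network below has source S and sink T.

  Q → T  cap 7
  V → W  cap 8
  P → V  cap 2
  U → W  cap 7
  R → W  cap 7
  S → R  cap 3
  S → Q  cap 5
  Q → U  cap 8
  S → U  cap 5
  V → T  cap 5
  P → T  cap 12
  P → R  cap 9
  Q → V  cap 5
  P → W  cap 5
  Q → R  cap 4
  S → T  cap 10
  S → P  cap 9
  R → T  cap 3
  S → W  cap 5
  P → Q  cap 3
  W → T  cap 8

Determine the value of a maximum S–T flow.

35

Augment S→T: bottleneck 10, flow now 10.
Augment S→P→T: bottleneck 9, flow now 19.
Augment S→Q→T: bottleneck 5, flow now 24.
Augment S→R→T: bottleneck 3, flow now 27.
Augment S→W→T: bottleneck 5, flow now 32.
Augment S→U→W→T: bottleneck 3, flow now 35.
No augmenting path remains; maximum flow = 35.
In the residual graph, reachable from S: {S, U, W}.
Min-cut edges: S→P (9), S→Q (5), S→R (3), S→T (10), W→T (8); capacity 9 + 5 + 3 + 10 + 8 = 35.
This cut is saturated, so no flow can exceed 35.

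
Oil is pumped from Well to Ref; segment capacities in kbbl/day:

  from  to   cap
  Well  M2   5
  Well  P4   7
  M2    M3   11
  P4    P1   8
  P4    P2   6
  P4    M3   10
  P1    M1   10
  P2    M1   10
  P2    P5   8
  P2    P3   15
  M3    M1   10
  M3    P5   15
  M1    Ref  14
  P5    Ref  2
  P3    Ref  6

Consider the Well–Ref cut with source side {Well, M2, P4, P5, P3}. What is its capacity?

Edges leaving {Well, M2, P4, P5, P3}: M2→M3 (11), P4→P1 (8), P4→P2 (6), P4→M3 (10), P5→Ref (2), P3→Ref (6).
Cut capacity = 11 + 8 + 6 + 10 + 2 + 6 = 43.

43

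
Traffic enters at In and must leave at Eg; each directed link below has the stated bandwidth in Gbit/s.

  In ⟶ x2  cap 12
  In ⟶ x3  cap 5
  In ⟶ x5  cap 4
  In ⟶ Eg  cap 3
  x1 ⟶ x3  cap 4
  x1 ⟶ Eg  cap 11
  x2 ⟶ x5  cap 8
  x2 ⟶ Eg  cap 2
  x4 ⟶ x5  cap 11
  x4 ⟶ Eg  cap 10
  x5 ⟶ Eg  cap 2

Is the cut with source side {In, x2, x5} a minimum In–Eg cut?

No — its capacity is 12, but the minimum cut has capacity 7.

Given cut capacity: 5 + 3 + 2 + 2 = 12.
Augment In→Eg: bottleneck 3, flow now 3.
Augment In→x2→Eg: bottleneck 2, flow now 5.
Augment In→x5→Eg: bottleneck 2, flow now 7.
No augmenting path remains; maximum flow = 7.
In the residual graph, reachable from In: {In, x2, x3, x5}.
Min-cut edges: In→Eg (3), x2→Eg (2), x5→Eg (2); capacity 3 + 2 + 2 = 7.
Cut capacity 12 exceeds the max flow 7, so it is not minimum.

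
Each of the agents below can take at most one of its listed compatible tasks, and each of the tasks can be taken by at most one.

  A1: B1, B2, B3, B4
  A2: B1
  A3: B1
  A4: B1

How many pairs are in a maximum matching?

2

Unit-capacity flow: source→left, listed edges, right→sink; max matching = max flow.
Augmenting path A1→B1 (+1); matched 1.
Augmenting path A2→B1→A1→B2 (+1); matched 2.
No augmenting path remains; maximum matching = 2.
König certificate: {A1, B1} is a vertex cover of size 2 (every listed pair touches it), so no matching can be larger.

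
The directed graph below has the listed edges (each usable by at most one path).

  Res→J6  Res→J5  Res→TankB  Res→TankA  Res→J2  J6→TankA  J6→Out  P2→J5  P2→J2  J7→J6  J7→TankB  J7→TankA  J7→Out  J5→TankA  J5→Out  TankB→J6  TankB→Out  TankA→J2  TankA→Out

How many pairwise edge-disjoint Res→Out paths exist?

4

Assign every edge capacity 1; by Menger, the answer equals the max flow.
Path Res→J6→Out (+1); total 1.
Path Res→J5→Out (+1); total 2.
Path Res→TankB→Out (+1); total 3.
Path Res→TankA→Out (+1); total 4.
No residual Res→Out path; max flow = 4.
Certifying cut of size 4: {Res→J5, Res→J6, Res→TankA, Res→TankB}.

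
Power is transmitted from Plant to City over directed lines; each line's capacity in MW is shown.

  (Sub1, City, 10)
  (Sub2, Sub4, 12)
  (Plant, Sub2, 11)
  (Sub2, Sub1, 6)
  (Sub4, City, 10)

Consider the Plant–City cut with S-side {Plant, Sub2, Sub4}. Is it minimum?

No — its capacity is 16, but the minimum cut has capacity 11.

Given cut capacity: 6 + 10 = 16.
Augment Plant→Sub2→Sub4→City: bottleneck 10, flow now 10.
Augment Plant→Sub2→Sub1→City: bottleneck 1, flow now 11.
No augmenting path remains; maximum flow = 11.
In the residual graph, reachable from Plant: {Plant}.
Min-cut edges: Plant→Sub2 (11); capacity 11 = 11.
Cut capacity 16 exceeds the max flow 11, so it is not minimum.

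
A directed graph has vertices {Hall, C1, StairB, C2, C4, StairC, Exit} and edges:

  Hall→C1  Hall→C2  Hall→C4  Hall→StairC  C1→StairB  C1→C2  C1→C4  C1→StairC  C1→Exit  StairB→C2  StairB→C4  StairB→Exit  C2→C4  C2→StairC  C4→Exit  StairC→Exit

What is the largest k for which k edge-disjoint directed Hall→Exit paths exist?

3

Assign every edge capacity 1; by Menger, the answer equals the max flow.
Path Hall→C1→Exit (+1); total 1.
Path Hall→C4→Exit (+1); total 2.
Path Hall→StairC→Exit (+1); total 3.
No residual Hall→Exit path; max flow = 3.
Certifying cut of size 3: {C4→Exit, Hall→C1, StairC→Exit}.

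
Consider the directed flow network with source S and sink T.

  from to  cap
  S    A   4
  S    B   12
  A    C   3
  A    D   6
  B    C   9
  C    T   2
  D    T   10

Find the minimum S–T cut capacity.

Augment S→A→C→T: bottleneck 2, flow now 2.
Augment S→A→D→T: bottleneck 2, flow now 4.
Augment S→B→C→A→D→T: bottleneck 2, flow now 6. (uses reverse residual edge)
No augmenting path remains; maximum flow = 6.
By max-flow min-cut, the minimum cut capacity equals the max flow.
In the residual graph, reachable from S: {S, B, C}.
Min-cut edges: S→A (4), C→T (2); capacity 4 + 2 = 6.

6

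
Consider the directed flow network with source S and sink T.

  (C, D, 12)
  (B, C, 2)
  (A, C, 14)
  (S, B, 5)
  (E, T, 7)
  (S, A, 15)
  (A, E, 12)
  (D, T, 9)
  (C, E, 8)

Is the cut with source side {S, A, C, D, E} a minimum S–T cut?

No — its capacity is 21, but the minimum cut has capacity 16.

Given cut capacity: 5 + 9 + 7 = 21.
Augment S→A→E→T: bottleneck 7, flow now 7.
Augment S→A→C→D→T: bottleneck 8, flow now 15.
Augment S→B→C→D→T: bottleneck 1, flow now 16.
No augmenting path remains; maximum flow = 16.
In the residual graph, reachable from S: {S, A, B, C, D, E}.
Min-cut edges: D→T (9), E→T (7); capacity 9 + 7 = 16.
Cut capacity 21 exceeds the max flow 16, so it is not minimum.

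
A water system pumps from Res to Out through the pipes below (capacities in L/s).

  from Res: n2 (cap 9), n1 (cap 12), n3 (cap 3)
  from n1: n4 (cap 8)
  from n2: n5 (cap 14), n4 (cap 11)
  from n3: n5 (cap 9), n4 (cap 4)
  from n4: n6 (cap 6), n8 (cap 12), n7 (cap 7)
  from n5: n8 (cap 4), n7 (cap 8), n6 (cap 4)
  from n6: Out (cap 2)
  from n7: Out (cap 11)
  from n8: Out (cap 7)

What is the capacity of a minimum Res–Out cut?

20

Augment Res→n1→n4→n6→Out: bottleneck 2, flow now 2.
Augment Res→n1→n4→n7→Out: bottleneck 6, flow now 8.
Augment Res→n2→n4→n7→Out: bottleneck 1, flow now 9.
Augment Res→n2→n4→n8→Out: bottleneck 7, flow now 16.
Augment Res→n2→n5→n7→Out: bottleneck 1, flow now 17.
Augment Res→n3→n5→n7→Out: bottleneck 3, flow now 20.
No augmenting path remains; maximum flow = 20.
By max-flow min-cut, the minimum cut capacity equals the max flow.
In the residual graph, reachable from Res: {Res, n1}.
Min-cut edges: Res→n2 (9), Res→n3 (3), n1→n4 (8); capacity 9 + 3 + 8 = 20.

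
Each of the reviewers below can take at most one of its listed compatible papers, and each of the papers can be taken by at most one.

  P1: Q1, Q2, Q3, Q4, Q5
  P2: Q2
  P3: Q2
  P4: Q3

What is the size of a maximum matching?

3

Unit-capacity flow: source→left, listed edges, right→sink; max matching = max flow.
Augmenting path P1→Q1 (+1); matched 1.
Augmenting path P2→Q2 (+1); matched 2.
Augmenting path P4→Q3 (+1); matched 3.
No augmenting path remains; maximum matching = 3.
König certificate: {P1, P4, Q2} is a vertex cover of size 3 (every listed pair touches it), so no matching can be larger.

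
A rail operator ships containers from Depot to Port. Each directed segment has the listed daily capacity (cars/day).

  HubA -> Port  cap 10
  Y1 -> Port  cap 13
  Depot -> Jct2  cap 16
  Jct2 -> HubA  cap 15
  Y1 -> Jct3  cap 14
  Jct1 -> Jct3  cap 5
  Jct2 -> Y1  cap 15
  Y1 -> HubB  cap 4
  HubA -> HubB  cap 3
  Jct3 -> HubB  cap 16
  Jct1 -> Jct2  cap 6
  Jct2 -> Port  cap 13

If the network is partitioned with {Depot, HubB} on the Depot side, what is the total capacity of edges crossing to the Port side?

16

Edges leaving {Depot, HubB}: Depot→Jct2 (16).
Cut capacity = 16 = 16.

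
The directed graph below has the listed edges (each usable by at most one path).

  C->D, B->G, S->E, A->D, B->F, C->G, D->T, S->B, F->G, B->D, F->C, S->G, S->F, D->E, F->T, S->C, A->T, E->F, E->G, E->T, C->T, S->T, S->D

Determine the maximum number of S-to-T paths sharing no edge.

Assign every edge capacity 1; by Menger, the answer equals the max flow.
Path S→T (+1); total 1.
Path S→C→T (+1); total 2.
Path S→D→T (+1); total 3.
Path S→E→T (+1); total 4.
Path S→F→T (+1); total 5.
No residual S→T path; max flow = 5.
Certifying cut of size 5: {C→T, D→T, E→T, F→T, S→T}.

5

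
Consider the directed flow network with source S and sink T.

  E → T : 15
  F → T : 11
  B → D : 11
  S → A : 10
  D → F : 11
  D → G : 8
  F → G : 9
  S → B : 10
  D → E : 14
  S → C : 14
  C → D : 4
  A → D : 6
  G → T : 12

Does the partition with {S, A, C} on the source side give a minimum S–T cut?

Given cut capacity: 10 + 6 + 4 = 20.
Augment S→A→D→E→T: bottleneck 6, flow now 6.
Augment S→B→D→E→T: bottleneck 8, flow now 14.
Augment S→B→D→F→T: bottleneck 2, flow now 16.
Augment S→C→D→F→T: bottleneck 4, flow now 20.
No augmenting path remains; maximum flow = 20.
Cut capacity 20 equals the max flow, so it is a minimum cut.

Yes — it is a minimum cut (capacity 20).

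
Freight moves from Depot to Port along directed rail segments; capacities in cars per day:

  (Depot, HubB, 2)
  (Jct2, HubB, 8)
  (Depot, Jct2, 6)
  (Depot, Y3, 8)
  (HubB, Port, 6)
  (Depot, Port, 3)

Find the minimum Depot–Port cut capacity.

Augment Depot→Port: bottleneck 3, flow now 3.
Augment Depot→HubB→Port: bottleneck 2, flow now 5.
Augment Depot→Jct2→HubB→Port: bottleneck 4, flow now 9.
No augmenting path remains; maximum flow = 9.
By max-flow min-cut, the minimum cut capacity equals the max flow.
In the residual graph, reachable from Depot: {Depot, Jct2, Y3, HubB}.
Min-cut edges: Depot→Port (3), HubB→Port (6); capacity 3 + 6 = 9.

9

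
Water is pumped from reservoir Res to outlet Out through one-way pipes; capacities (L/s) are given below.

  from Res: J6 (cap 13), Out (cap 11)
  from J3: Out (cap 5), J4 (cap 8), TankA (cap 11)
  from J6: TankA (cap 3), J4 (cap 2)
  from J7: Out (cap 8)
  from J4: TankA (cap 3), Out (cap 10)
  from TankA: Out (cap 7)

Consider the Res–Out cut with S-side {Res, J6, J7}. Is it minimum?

Given cut capacity: 11 + 2 + 3 + 8 = 24.
Augment Res→Out: bottleneck 11, flow now 11.
Augment Res→J6→J4→Out: bottleneck 2, flow now 13.
Augment Res→J6→TankA→Out: bottleneck 3, flow now 16.
No augmenting path remains; maximum flow = 16.
In the residual graph, reachable from Res: {Res, J6}.
Min-cut edges: Res→Out (11), J6→J4 (2), J6→TankA (3); capacity 11 + 2 + 3 = 16.
Cut capacity 24 exceeds the max flow 16, so it is not minimum.

No — its capacity is 24, but the minimum cut has capacity 16.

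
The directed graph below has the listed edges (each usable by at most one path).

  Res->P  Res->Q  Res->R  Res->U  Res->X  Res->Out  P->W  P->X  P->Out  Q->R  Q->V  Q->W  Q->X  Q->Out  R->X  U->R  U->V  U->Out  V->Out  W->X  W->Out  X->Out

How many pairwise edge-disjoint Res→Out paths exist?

Assign every edge capacity 1; by Menger, the answer equals the max flow.
Path Res→Out (+1); total 1.
Path Res→P→Out (+1); total 2.
Path Res→Q→Out (+1); total 3.
Path Res→U→Out (+1); total 4.
Path Res→X→Out (+1); total 5.
No residual Res→Out path; max flow = 5.
Certifying cut of size 5: {Res→Out, Res→P, Res→Q, Res→U, X→Out}.

5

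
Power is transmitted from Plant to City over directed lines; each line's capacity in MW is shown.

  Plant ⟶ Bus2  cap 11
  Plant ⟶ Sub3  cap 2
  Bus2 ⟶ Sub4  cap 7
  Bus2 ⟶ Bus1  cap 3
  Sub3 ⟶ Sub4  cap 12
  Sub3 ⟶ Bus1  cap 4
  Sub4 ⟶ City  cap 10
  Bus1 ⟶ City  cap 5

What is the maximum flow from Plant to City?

Augment Plant→Bus2→Sub4→City: bottleneck 7, flow now 7.
Augment Plant→Bus2→Bus1→City: bottleneck 3, flow now 10.
Augment Plant→Sub3→Sub4→City: bottleneck 2, flow now 12.
No augmenting path remains; maximum flow = 12.
In the residual graph, reachable from Plant: {Plant, Bus2}.
Min-cut edges: Plant→Sub3 (2), Bus2→Sub4 (7), Bus2→Bus1 (3); capacity 2 + 7 + 3 = 12.
This cut is saturated, so no flow can exceed 12.

12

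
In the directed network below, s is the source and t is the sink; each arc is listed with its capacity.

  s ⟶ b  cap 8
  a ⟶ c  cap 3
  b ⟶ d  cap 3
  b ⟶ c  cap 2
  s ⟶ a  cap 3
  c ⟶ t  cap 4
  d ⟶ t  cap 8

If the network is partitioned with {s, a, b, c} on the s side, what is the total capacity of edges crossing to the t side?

7

Edges leaving {s, a, b, c}: b→d (3), c→t (4).
Cut capacity = 3 + 4 = 7.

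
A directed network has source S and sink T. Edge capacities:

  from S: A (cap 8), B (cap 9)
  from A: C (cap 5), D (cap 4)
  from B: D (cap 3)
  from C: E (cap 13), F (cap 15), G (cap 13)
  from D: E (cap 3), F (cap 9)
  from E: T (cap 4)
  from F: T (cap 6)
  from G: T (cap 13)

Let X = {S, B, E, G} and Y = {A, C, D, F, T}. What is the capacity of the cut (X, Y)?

28

Edges leaving {S, B, E, G}: S→A (8), B→D (3), E→T (4), G→T (13).
Cut capacity = 8 + 3 + 4 + 13 = 28.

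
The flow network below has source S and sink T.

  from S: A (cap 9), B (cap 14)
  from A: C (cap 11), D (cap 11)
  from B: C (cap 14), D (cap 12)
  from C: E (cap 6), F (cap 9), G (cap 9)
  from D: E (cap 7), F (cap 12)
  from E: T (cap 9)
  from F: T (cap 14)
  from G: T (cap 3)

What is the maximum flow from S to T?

Augment S→A→C→E→T: bottleneck 6, flow now 6.
Augment S→A→C→F→T: bottleneck 3, flow now 9.
Augment S→B→C→F→T: bottleneck 6, flow now 15.
Augment S→B→C→G→T: bottleneck 3, flow now 18.
Augment S→B→D→E→T: bottleneck 3, flow now 21.
Augment S→B→D→F→T: bottleneck 2, flow now 23.
No augmenting path remains; maximum flow = 23.
In the residual graph, reachable from S: {S}.
Min-cut edges: S→A (9), S→B (14); capacity 9 + 14 = 23.
This cut is saturated, so no flow can exceed 23.

23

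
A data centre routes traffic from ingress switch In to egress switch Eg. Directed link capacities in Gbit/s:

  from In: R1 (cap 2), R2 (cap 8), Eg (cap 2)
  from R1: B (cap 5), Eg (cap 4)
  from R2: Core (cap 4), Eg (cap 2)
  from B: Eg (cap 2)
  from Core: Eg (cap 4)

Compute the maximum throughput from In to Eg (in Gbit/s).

Augment In→Eg: bottleneck 2, flow now 2.
Augment In→R1→Eg: bottleneck 2, flow now 4.
Augment In→R2→Eg: bottleneck 2, flow now 6.
Augment In→R2→Core→Eg: bottleneck 4, flow now 10.
No augmenting path remains; maximum flow = 10.
In the residual graph, reachable from In: {In, R2}.
Min-cut edges: In→R1 (2), In→Eg (2), R2→Core (4), R2→Eg (2); capacity 2 + 2 + 4 + 2 = 10.
This cut is saturated, so no flow can exceed 10.

10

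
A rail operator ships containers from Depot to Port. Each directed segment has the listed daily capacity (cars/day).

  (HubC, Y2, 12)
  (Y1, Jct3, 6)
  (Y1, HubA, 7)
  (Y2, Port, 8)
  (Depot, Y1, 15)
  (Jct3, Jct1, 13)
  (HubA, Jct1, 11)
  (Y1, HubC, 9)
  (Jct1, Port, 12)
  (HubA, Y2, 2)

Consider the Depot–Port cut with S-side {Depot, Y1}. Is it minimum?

No — its capacity is 22, but the minimum cut has capacity 15.

Given cut capacity: 9 + 7 + 6 = 22.
Augment Depot→Y1→HubC→Y2→Port: bottleneck 8, flow now 8.
Augment Depot→Y1→HubA→Jct1→Port: bottleneck 7, flow now 15.
No augmenting path remains; maximum flow = 15.
In the residual graph, reachable from Depot: {Depot}.
Min-cut edges: Depot→Y1 (15); capacity 15 = 15.
Cut capacity 22 exceeds the max flow 15, so it is not minimum.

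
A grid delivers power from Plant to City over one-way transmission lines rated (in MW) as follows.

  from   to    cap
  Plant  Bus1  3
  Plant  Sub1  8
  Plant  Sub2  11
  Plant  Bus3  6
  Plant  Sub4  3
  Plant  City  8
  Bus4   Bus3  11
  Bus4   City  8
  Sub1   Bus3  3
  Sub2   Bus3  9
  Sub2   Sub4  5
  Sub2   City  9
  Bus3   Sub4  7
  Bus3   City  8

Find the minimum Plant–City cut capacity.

25

Augment Plant→City: bottleneck 8, flow now 8.
Augment Plant→Sub2→City: bottleneck 9, flow now 17.
Augment Plant→Bus3→City: bottleneck 6, flow now 23.
Augment Plant→Sub1→Bus3→City: bottleneck 2, flow now 25.
No augmenting path remains; maximum flow = 25.
By max-flow min-cut, the minimum cut capacity equals the max flow.
In the residual graph, reachable from Plant: {Plant, Bus1, Sub1, Sub2, Bus3, Sub4}.
Min-cut edges: Plant→City (8), Sub2→City (9), Bus3→City (8); capacity 8 + 9 + 8 = 25.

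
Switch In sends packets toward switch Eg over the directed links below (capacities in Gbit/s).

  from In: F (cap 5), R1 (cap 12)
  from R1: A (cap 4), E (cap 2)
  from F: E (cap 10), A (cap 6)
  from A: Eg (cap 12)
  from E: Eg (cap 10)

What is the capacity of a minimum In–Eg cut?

11

Augment In→R1→A→Eg: bottleneck 4, flow now 4.
Augment In→R1→E→Eg: bottleneck 2, flow now 6.
Augment In→F→A→Eg: bottleneck 5, flow now 11.
No augmenting path remains; maximum flow = 11.
By max-flow min-cut, the minimum cut capacity equals the max flow.
In the residual graph, reachable from In: {In, R1}.
Min-cut edges: In→F (5), R1→A (4), R1→E (2); capacity 5 + 4 + 2 = 11.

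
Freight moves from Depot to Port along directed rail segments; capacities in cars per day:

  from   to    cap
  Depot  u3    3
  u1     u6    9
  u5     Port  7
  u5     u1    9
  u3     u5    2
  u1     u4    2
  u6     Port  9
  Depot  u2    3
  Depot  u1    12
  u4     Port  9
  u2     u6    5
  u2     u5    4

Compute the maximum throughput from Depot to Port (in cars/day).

16

Augment Depot→u1→u4→Port: bottleneck 2, flow now 2.
Augment Depot→u1→u6→Port: bottleneck 9, flow now 11.
Augment Depot→u2→u5→Port: bottleneck 3, flow now 14.
Augment Depot→u3→u5→Port: bottleneck 2, flow now 16.
No augmenting path remains; maximum flow = 16.
In the residual graph, reachable from Depot: {Depot, u1, u3}.
Min-cut edges: Depot→u2 (3), u1→u4 (2), u1→u6 (9), u3→u5 (2); capacity 3 + 2 + 9 + 2 = 16.
This cut is saturated, so no flow can exceed 16.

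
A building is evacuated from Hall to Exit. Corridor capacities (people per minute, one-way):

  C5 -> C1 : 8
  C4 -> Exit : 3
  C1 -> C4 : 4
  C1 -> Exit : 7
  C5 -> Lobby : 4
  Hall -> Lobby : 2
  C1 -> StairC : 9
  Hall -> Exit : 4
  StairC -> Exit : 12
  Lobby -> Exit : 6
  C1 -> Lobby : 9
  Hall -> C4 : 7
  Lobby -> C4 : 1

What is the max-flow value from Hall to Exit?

Augment Hall→Exit: bottleneck 4, flow now 4.
Augment Hall→C4→Exit: bottleneck 3, flow now 7.
Augment Hall→Lobby→Exit: bottleneck 2, flow now 9.
No augmenting path remains; maximum flow = 9.
In the residual graph, reachable from Hall: {Hall, C4}.
Min-cut edges: Hall→Lobby (2), Hall→Exit (4), C4→Exit (3); capacity 2 + 4 + 3 = 9.
This cut is saturated, so no flow can exceed 9.

9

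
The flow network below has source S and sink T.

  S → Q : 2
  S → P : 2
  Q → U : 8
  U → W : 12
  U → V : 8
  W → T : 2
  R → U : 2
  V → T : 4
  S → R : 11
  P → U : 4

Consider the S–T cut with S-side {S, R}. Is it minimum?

Given cut capacity: 2 + 2 + 2 = 6.
Augment S→P→U→V→T: bottleneck 2, flow now 2.
Augment S→Q→U→V→T: bottleneck 2, flow now 4.
Augment S→R→U→W→T: bottleneck 2, flow now 6.
No augmenting path remains; maximum flow = 6.
Cut capacity 6 equals the max flow, so it is a minimum cut.

Yes — it is a minimum cut (capacity 6).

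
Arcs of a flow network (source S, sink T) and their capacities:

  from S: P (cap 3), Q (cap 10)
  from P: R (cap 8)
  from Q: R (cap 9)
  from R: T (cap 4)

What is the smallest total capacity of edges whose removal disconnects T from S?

Augment S→P→R→T: bottleneck 3, flow now 3.
Augment S→Q→R→T: bottleneck 1, flow now 4.
No augmenting path remains; maximum flow = 4.
By max-flow min-cut, the minimum cut capacity equals the max flow.
In the residual graph, reachable from S: {S, P, Q, R}.
Min-cut edges: R→T (4); capacity 4 = 4.

4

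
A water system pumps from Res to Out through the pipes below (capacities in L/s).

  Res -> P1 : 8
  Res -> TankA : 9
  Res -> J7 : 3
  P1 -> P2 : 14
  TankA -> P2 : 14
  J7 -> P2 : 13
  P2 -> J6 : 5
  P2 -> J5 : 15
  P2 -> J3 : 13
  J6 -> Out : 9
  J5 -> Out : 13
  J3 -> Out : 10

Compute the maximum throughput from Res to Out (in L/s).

Augment Res→P1→P2→J6→Out: bottleneck 5, flow now 5.
Augment Res→P1→P2→J5→Out: bottleneck 3, flow now 8.
Augment Res→TankA→P2→J5→Out: bottleneck 9, flow now 17.
Augment Res→J7→P2→J5→Out: bottleneck 1, flow now 18.
Augment Res→J7→P2→J3→Out: bottleneck 2, flow now 20.
No augmenting path remains; maximum flow = 20.
In the residual graph, reachable from Res: {Res}.
Min-cut edges: Res→P1 (8), Res→TankA (9), Res→J7 (3); capacity 8 + 9 + 3 = 20.
This cut is saturated, so no flow can exceed 20.

20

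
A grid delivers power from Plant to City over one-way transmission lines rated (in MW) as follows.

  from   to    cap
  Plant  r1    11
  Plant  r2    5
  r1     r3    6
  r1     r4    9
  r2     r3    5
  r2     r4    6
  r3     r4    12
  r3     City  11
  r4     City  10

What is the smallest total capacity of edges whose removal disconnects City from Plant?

Augment Plant→r1→r3→City: bottleneck 6, flow now 6.
Augment Plant→r1→r4→City: bottleneck 5, flow now 11.
Augment Plant→r2→r3→City: bottleneck 5, flow now 16.
No augmenting path remains; maximum flow = 16.
By max-flow min-cut, the minimum cut capacity equals the max flow.
In the residual graph, reachable from Plant: {Plant}.
Min-cut edges: Plant→r1 (11), Plant→r2 (5); capacity 11 + 5 = 16.

16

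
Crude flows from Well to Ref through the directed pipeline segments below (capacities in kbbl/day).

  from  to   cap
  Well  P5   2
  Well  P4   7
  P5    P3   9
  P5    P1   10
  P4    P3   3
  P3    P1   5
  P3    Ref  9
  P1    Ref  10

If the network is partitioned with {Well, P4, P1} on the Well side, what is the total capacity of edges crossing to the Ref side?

15

Edges leaving {Well, P4, P1}: Well→P5 (2), P4→P3 (3), P1→Ref (10).
Cut capacity = 2 + 3 + 10 = 15.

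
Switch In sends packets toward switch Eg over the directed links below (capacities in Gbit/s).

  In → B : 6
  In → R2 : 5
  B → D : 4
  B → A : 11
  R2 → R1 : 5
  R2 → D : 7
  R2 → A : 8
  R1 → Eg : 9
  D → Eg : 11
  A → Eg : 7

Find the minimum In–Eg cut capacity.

11

Augment In→B→D→Eg: bottleneck 4, flow now 4.
Augment In→B→A→Eg: bottleneck 2, flow now 6.
Augment In→R2→R1→Eg: bottleneck 5, flow now 11.
No augmenting path remains; maximum flow = 11.
By max-flow min-cut, the minimum cut capacity equals the max flow.
In the residual graph, reachable from In: {In}.
Min-cut edges: In→B (6), In→R2 (5); capacity 6 + 5 = 11.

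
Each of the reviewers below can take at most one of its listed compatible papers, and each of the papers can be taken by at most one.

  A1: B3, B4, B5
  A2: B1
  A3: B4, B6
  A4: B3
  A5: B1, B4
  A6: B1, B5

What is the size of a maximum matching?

5

Unit-capacity flow: source→left, listed edges, right→sink; max matching = max flow.
Augmenting path A1→B3 (+1); matched 1.
Augmenting path A2→B1 (+1); matched 2.
Augmenting path A3→B4 (+1); matched 3.
Augmenting path A6→B5 (+1); matched 4.
Augmenting path A5→B4→A3→B6 (+1); matched 5.
No augmenting path remains; maximum matching = 5.
König certificate: {A3, B1, B3, B4, B5} is a vertex cover of size 5 (every listed pair touches it), so no matching can be larger.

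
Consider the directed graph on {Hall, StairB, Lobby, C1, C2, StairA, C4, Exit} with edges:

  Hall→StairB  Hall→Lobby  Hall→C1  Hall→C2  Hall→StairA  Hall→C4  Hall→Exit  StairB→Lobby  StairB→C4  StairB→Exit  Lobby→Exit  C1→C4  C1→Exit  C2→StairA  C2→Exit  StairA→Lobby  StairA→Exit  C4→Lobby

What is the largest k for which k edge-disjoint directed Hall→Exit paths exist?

Assign every edge capacity 1; by Menger, the answer equals the max flow.
Path Hall→Exit (+1); total 1.
Path Hall→StairB→Exit (+1); total 2.
Path Hall→Lobby→Exit (+1); total 3.
Path Hall→C1→Exit (+1); total 4.
Path Hall→C2→Exit (+1); total 5.
Path Hall→StairA→Exit (+1); total 6.
No residual Hall→Exit path; max flow = 6.
Certifying cut of size 6: {Hall→C1, Hall→C2, Hall→Exit, Hall→StairA, Hall→StairB, Lobby→Exit}.

6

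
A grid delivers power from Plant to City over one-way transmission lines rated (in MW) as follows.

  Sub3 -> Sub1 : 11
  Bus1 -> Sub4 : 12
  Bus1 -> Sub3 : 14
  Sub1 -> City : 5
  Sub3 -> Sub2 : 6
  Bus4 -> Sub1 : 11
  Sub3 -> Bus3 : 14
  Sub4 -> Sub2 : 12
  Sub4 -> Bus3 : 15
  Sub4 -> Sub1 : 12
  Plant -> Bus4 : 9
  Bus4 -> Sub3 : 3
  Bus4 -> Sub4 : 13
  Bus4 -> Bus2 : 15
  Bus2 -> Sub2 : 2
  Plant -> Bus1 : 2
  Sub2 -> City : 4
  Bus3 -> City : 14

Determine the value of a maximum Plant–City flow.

11

Augment Plant→Bus4→Sub1→City: bottleneck 5, flow now 5.
Augment Plant→Bus4→Sub3→Bus3→City: bottleneck 3, flow now 8.
Augment Plant→Bus4→Sub4→Bus3→City: bottleneck 1, flow now 9.
Augment Plant→Bus1→Sub3→Bus3→City: bottleneck 2, flow now 11.
No augmenting path remains; maximum flow = 11.
In the residual graph, reachable from Plant: {Plant}.
Min-cut edges: Plant→Bus4 (9), Plant→Bus1 (2); capacity 9 + 2 = 11.
This cut is saturated, so no flow can exceed 11.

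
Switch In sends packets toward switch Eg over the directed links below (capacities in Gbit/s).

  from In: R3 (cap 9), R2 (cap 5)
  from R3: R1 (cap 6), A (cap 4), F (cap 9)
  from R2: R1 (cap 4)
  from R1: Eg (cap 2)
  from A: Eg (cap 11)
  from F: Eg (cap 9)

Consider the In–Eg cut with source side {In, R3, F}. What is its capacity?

Edges leaving {In, R3, F}: In→R2 (5), R3→R1 (6), R3→A (4), F→Eg (9).
Cut capacity = 5 + 6 + 4 + 9 = 24.

24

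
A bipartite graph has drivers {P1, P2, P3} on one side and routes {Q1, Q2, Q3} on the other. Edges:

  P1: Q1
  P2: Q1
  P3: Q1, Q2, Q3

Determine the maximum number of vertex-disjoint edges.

Unit-capacity flow: source→left, listed edges, right→sink; max matching = max flow.
Augmenting path P1→Q1 (+1); matched 1.
Augmenting path P3→Q2 (+1); matched 2.
No augmenting path remains; maximum matching = 2.
König certificate: {P3, Q1} is a vertex cover of size 2 (every listed pair touches it), so no matching can be larger.

2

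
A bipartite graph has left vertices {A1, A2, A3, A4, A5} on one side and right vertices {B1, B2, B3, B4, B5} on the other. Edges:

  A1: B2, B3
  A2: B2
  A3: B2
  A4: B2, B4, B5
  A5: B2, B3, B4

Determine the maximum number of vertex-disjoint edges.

4

Unit-capacity flow: source→left, listed edges, right→sink; max matching = max flow.
Augmenting path A1→B2 (+1); matched 1.
Augmenting path A4→B4 (+1); matched 2.
Augmenting path A5→B3 (+1); matched 3.
Augmenting path A2→B2→A1→B3→A5→B4→A4→B5 (+1); matched 4.
No augmenting path remains; maximum matching = 4.
König certificate: {A1, A4, A5, B2} is a vertex cover of size 4 (every listed pair touches it), so no matching can be larger.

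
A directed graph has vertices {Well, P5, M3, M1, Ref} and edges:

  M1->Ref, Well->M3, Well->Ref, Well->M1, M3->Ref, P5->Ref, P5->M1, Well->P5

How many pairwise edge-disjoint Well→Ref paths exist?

Assign every edge capacity 1; by Menger, the answer equals the max flow.
Path Well→Ref (+1); total 1.
Path Well→P5→Ref (+1); total 2.
Path Well→M3→Ref (+1); total 3.
Path Well→M1→Ref (+1); total 4.
No residual Well→Ref path; max flow = 4.
Certifying cut of size 4: {Well→M1, Well→M3, Well→P5, Well→Ref}.

4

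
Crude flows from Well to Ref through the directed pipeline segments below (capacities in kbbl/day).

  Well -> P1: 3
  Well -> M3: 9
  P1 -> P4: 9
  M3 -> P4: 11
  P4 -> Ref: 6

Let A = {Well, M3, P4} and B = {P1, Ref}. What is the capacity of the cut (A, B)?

9

Edges leaving {Well, M3, P4}: Well→P1 (3), P4→Ref (6).
Cut capacity = 3 + 6 = 9.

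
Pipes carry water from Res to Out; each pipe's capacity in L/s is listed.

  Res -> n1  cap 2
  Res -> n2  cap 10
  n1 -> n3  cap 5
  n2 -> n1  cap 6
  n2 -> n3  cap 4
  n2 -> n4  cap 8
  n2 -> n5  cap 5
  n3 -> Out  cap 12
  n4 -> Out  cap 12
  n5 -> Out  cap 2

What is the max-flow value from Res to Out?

Augment Res→n1→n3→Out: bottleneck 2, flow now 2.
Augment Res→n2→n3→Out: bottleneck 4, flow now 6.
Augment Res→n2→n4→Out: bottleneck 6, flow now 12.
No augmenting path remains; maximum flow = 12.
In the residual graph, reachable from Res: {Res}.
Min-cut edges: Res→n1 (2), Res→n2 (10); capacity 2 + 10 = 12.
This cut is saturated, so no flow can exceed 12.

12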